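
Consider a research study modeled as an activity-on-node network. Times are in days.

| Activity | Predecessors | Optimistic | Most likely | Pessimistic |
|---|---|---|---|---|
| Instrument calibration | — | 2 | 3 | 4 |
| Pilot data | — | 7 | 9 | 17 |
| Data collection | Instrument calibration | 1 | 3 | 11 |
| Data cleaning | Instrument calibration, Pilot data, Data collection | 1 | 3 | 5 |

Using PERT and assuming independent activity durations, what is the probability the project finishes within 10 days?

0.047

te_Instrument calibration = (2 + 4·3 + 4)/6 = 18/6 = 3; σ²_Instrument calibration = ((4−2)/6)² = 0.111
te_Pilot data = (7 + 4·9 + 17)/6 = 60/6 = 10; σ²_Pilot data = ((17−7)/6)² = 2.778
te_Data collection = (1 + 4·3 + 11)/6 = 24/6 = 4; σ²_Data collection = ((11−1)/6)² = 2.778
te_Data cleaning = (1 + 4·3 + 5)/6 = 18/6 = 3; σ²_Data cleaning = ((5−1)/6)² = 0.444

Forward pass:
ES_Instrument calibration = 0; EF_Instrument calibration = 3
ES_Pilot data = 0; EF_Pilot data = 10
ES_Data collection = 3; EF_Data collection = 3+4 = 7
ES_Data cleaning = max(EF_Instrument calibration=3, EF_Pilot data=10, EF_Data collection=7) = 10; EF_Data cleaning = 10+3 = 13
Expected project duration μ = 13 days. Critical path: Pilot data → Data cleaning.

Variance along critical path = 2.778 + 0.444 = 3.222; σ = √3.222 = 1.795 days.
Z = (10 − 13) / 1.795 = -1.671
P(T ≤ 10) = Φ(-1.671) ≈ 0.047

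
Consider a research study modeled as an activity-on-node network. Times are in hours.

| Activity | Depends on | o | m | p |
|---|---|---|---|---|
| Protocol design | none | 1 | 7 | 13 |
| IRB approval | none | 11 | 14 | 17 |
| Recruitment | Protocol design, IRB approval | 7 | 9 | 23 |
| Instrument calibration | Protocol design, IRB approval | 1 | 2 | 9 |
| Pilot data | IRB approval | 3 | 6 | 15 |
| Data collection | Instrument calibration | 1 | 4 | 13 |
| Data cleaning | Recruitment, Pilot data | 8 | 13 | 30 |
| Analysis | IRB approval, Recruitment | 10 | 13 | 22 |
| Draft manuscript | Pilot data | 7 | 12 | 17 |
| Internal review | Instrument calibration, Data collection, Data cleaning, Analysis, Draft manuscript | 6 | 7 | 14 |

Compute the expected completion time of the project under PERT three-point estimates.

48 hours

te_Protocol design = (1 + 4·7 + 13)/6 = 42/6 = 7
te_IRB approval = (11 + 4·14 + 17)/6 = 84/6 = 14
te_Recruitment = (7 + 4·9 + 23)/6 = 66/6 = 11
te_Instrument calibration = (1 + 4·2 + 9)/6 = 18/6 = 3
te_Pilot data = (3 + 4·6 + 15)/6 = 42/6 = 7
te_Data collection = (1 + 4·4 + 13)/6 = 30/6 = 5
te_Data cleaning = (8 + 4·13 + 30)/6 = 90/6 = 15
te_Analysis = (10 + 4·13 + 22)/6 = 84/6 = 14
te_Draft manuscript = (7 + 4·12 + 17)/6 = 72/6 = 12
te_Internal review = (6 + 4·7 + 14)/6 = 48/6 = 8

Forward pass:
ES_Protocol design = 0; EF_Protocol design = 7
ES_IRB approval = 0; EF_IRB approval = 14
ES_Recruitment = max(EF_Protocol design=7, EF_IRB approval=14) = 14; EF_Recruitment = 14+11 = 25
ES_Instrument calibration = max(EF_Protocol design=7, EF_IRB approval=14) = 14; EF_Instrument calibration = 14+3 = 17
ES_Pilot data = 14; EF_Pilot data = 14+7 = 21
ES_Data collection = 17; EF_Data collection = 17+5 = 22
ES_Data cleaning = max(EF_Recruitment=25, EF_Pilot data=21) = 25; EF_Data cleaning = 25+15 = 40
ES_Analysis = max(EF_IRB approval=14, EF_Recruitment=25) = 25; EF_Analysis = 25+14 = 39
ES_Draft manuscript = 21; EF_Draft manuscript = 21+12 = 33
ES_Internal review = max(EF_Instrument calibration=17, EF_Data collection=22, EF_Data cleaning=40, EF_Analysis=39, EF_Draft manuscript=33) = 40; EF_Internal review = 40+8 = 48
Expected project duration μ = 48 hours. Critical path: IRB approval → Recruitment → Data cleaning → Internal review.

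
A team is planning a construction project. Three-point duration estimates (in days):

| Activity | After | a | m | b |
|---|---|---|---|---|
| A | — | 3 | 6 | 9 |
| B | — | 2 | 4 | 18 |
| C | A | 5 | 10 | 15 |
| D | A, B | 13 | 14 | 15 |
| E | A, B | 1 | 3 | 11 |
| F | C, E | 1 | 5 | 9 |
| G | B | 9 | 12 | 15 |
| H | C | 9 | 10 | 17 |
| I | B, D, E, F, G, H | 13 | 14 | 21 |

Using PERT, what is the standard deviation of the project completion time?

2.71 days

te_A = (3 + 4·6 + 9)/6 = 36/6 = 6; σ²_A = ((9−3)/6)² = 1.000
te_B = (2 + 4·4 + 18)/6 = 36/6 = 6; σ²_B = ((18−2)/6)² = 7.111
te_C = (5 + 4·10 + 15)/6 = 60/6 = 10; σ²_C = ((15−5)/6)² = 2.778
te_D = (13 + 4·14 + 15)/6 = 84/6 = 14; σ²_D = ((15−13)/6)² = 0.111
te_E = (1 + 4·3 + 11)/6 = 24/6 = 4; σ²_E = ((11−1)/6)² = 2.778
te_F = (1 + 4·5 + 9)/6 = 30/6 = 5; σ²_F = ((9−1)/6)² = 1.778
te_G = (9 + 4·12 + 15)/6 = 72/6 = 12; σ²_G = ((15−9)/6)² = 1.000
te_H = (9 + 4·10 + 17)/6 = 66/6 = 11; σ²_H = ((17−9)/6)² = 1.778
te_I = (13 + 4·14 + 21)/6 = 90/6 = 15; σ²_I = ((21−13)/6)² = 1.778

Forward pass:
ES_A = 0; EF_A = 6
ES_B = 0; EF_B = 6
ES_C = 6; EF_C = 6+10 = 16
ES_D = max(EF_A=6, EF_B=6) = 6; EF_D = 6+14 = 20
ES_E = max(EF_A=6, EF_B=6) = 6; EF_E = 6+4 = 10
ES_F = max(EF_C=16, EF_E=10) = 16; EF_F = 16+5 = 21
ES_G = 6; EF_G = 6+12 = 18
ES_H = 16; EF_H = 16+11 = 27
ES_I = max(EF_B=6, EF_D=20, EF_E=10, EF_F=21, EF_G=18, EF_H=27) = 27; EF_I = 27+15 = 42
Expected project duration μ = 42 days. Critical path: A → C → H → I.

Variance along critical path = 1.000 + 2.778 + 1.778 + 1.778 = 7.333
σ = √7.333 = 2.708 days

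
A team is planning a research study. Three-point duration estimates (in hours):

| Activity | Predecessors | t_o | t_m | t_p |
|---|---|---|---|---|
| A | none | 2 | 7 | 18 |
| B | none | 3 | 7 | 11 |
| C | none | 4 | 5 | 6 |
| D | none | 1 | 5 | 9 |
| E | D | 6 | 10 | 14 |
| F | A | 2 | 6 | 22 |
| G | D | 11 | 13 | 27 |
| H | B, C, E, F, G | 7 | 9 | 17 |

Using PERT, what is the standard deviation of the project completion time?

3.42 hours

te_A = (2 + 4·7 + 18)/6 = 48/6 = 8; σ²_A = ((18−2)/6)² = 7.111
te_B = (3 + 4·7 + 11)/6 = 42/6 = 7; σ²_B = ((11−3)/6)² = 1.778
te_C = (4 + 4·5 + 6)/6 = 30/6 = 5; σ²_C = ((6−4)/6)² = 0.111
te_D = (1 + 4·5 + 9)/6 = 30/6 = 5; σ²_D = ((9−1)/6)² = 1.778
te_E = (6 + 4·10 + 14)/6 = 60/6 = 10; σ²_E = ((14−6)/6)² = 1.778
te_F = (2 + 4·6 + 22)/6 = 48/6 = 8; σ²_F = ((22−2)/6)² = 11.111
te_G = (11 + 4·13 + 27)/6 = 90/6 = 15; σ²_G = ((27−11)/6)² = 7.111
te_H = (7 + 4·9 + 17)/6 = 60/6 = 10; σ²_H = ((17−7)/6)² = 2.778

Forward pass:
ES_A = 0; EF_A = 8
ES_B = 0; EF_B = 7
ES_C = 0; EF_C = 5
ES_D = 0; EF_D = 5
ES_E = 5; EF_E = 5+10 = 15
ES_F = 8; EF_F = 8+8 = 16
ES_G = 5; EF_G = 5+15 = 20
ES_H = max(EF_B=7, EF_C=5, EF_E=15, EF_F=16, EF_G=20) = 20; EF_H = 20+10 = 30
Expected project duration μ = 30 hours. Critical path: D → G → H.

Variance along critical path = 1.778 + 7.111 + 2.778 = 11.667
σ = √11.667 = 3.416 hours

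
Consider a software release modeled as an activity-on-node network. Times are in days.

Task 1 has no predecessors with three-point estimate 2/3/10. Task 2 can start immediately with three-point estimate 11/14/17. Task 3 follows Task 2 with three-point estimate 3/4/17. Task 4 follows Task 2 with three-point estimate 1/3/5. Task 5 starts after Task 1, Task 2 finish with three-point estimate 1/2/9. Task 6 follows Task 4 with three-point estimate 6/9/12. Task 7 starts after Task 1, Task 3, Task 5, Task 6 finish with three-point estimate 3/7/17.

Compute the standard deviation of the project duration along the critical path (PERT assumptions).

te_Task 1 = (2 + 4·3 + 10)/6 = 24/6 = 4; σ²_Task 1 = ((10−2)/6)² = 1.778
te_Task 2 = (11 + 4·14 + 17)/6 = 84/6 = 14; σ²_Task 2 = ((17−11)/6)² = 1.000
te_Task 3 = (3 + 4·4 + 17)/6 = 36/6 = 6; σ²_Task 3 = ((17−3)/6)² = 5.444
te_Task 4 = (1 + 4·3 + 5)/6 = 18/6 = 3; σ²_Task 4 = ((5−1)/6)² = 0.444
te_Task 5 = (1 + 4·2 + 9)/6 = 18/6 = 3; σ²_Task 5 = ((9−1)/6)² = 1.778
te_Task 6 = (6 + 4·9 + 12)/6 = 54/6 = 9; σ²_Task 6 = ((12−6)/6)² = 1.000
te_Task 7 = (3 + 4·7 + 17)/6 = 48/6 = 8; σ²_Task 7 = ((17−3)/6)² = 5.444

Forward pass:
ES_Task 1 = 0; EF_Task 1 = 4
ES_Task 2 = 0; EF_Task 2 = 14
ES_Task 3 = 14; EF_Task 3 = 14+6 = 20
ES_Task 4 = 14; EF_Task 4 = 14+3 = 17
ES_Task 5 = max(EF_Task 1=4, EF_Task 2=14) = 14; EF_Task 5 = 14+3 = 17
ES_Task 6 = 17; EF_Task 6 = 17+9 = 26
ES_Task 7 = max(EF_Task 1=4, EF_Task 3=20, EF_Task 5=17, EF_Task 6=26) = 26; EF_Task 7 = 26+8 = 34
Expected project duration μ = 34 days. Critical path: Task 2 → Task 4 → Task 6 → Task 7.

Variance along critical path = 1.000 + 0.444 + 1.000 + 5.444 = 7.889
σ = √7.889 = 2.809 days

2.81 days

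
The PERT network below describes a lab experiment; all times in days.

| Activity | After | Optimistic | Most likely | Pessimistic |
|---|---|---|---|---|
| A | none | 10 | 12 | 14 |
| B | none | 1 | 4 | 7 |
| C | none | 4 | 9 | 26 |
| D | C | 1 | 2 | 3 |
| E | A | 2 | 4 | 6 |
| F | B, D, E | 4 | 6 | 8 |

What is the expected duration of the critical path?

te_A = (10 + 4·12 + 14)/6 = 72/6 = 12
te_B = (1 + 4·4 + 7)/6 = 24/6 = 4
te_C = (4 + 4·9 + 26)/6 = 66/6 = 11
te_D = (1 + 4·2 + 3)/6 = 12/6 = 2
te_E = (2 + 4·4 + 6)/6 = 24/6 = 4
te_F = (4 + 4·6 + 8)/6 = 36/6 = 6

Forward pass:
ES_A = 0; EF_A = 12
ES_B = 0; EF_B = 4
ES_C = 0; EF_C = 11
ES_D = 11; EF_D = 11+2 = 13
ES_E = 12; EF_E = 12+4 = 16
ES_F = max(EF_B=4, EF_D=13, EF_E=16) = 16; EF_F = 16+6 = 22
Expected project duration μ = 22 days. Critical path: A → E → F.

22 days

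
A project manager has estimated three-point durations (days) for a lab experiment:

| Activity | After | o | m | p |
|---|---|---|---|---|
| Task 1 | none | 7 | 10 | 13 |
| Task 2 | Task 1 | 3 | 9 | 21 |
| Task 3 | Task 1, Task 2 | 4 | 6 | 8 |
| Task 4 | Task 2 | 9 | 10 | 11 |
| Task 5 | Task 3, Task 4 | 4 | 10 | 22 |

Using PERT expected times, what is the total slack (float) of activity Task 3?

te_Task 1 = (7 + 4·10 + 13)/6 = 60/6 = 10
te_Task 2 = (3 + 4·9 + 21)/6 = 60/6 = 10
te_Task 3 = (4 + 4·6 + 8)/6 = 36/6 = 6
te_Task 4 = (9 + 4·10 + 11)/6 = 60/6 = 10
te_Task 5 = (4 + 4·10 + 22)/6 = 66/6 = 11

Forward pass:
ES_Task 1 = 0; EF_Task 1 = 10
ES_Task 2 = 10; EF_Task 2 = 10+10 = 20
ES_Task 3 = max(EF_Task 1=10, EF_Task 2=20) = 20; EF_Task 3 = 20+6 = 26
ES_Task 4 = 20; EF_Task 4 = 20+10 = 30
ES_Task 5 = max(EF_Task 3=26, EF_Task 4=30) = 30; EF_Task 5 = 30+11 = 41
Expected project duration μ = 41 days. Critical path: Task 1 → Task 2 → Task 4 → Task 5.

Backward pass:
LF_Task 5 = 41; LS_Task 5 = 41−11 = 30
LF_Task 4 = LS_Task 5 = 30; LS_Task 4 = 30−10 = 20
LF_Task 3 = LS_Task 5 = 30; LS_Task 3 = 30−6 = 24
LF_Task 2 = min(LS_Task 3=24, LS_Task 4=20) = 20; LS_Task 2 = 20−10 = 10
LF_Task 1 = min(LS_Task 2=10, LS_Task 3=24) = 10; LS_Task 1 = 10−10 = 0
Slack_Task 3 = LS_Task 3 − ES_Task 3 = 24 − 20 = 4

4 days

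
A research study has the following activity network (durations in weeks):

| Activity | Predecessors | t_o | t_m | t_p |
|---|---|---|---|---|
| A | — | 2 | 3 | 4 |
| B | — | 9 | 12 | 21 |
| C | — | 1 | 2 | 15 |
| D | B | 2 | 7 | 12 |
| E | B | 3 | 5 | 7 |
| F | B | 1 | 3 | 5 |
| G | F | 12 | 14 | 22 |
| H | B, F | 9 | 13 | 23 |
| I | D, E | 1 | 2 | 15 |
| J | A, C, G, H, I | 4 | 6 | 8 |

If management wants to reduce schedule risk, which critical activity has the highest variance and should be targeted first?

B

te_A = (2 + 4·3 + 4)/6 = 18/6 = 3; σ²_A = ((4−2)/6)² = 0.111
te_B = (9 + 4·12 + 21)/6 = 78/6 = 13; σ²_B = ((21−9)/6)² = 4.000
te_C = (1 + 4·2 + 15)/6 = 24/6 = 4; σ²_C = ((15−1)/6)² = 5.444
te_D = (2 + 4·7 + 12)/6 = 42/6 = 7; σ²_D = ((12−2)/6)² = 2.778
te_E = (3 + 4·5 + 7)/6 = 30/6 = 5; σ²_E = ((7−3)/6)² = 0.444
te_F = (1 + 4·3 + 5)/6 = 18/6 = 3; σ²_F = ((5−1)/6)² = 0.444
te_G = (12 + 4·14 + 22)/6 = 90/6 = 15; σ²_G = ((22−12)/6)² = 2.778
te_H = (9 + 4·13 + 23)/6 = 84/6 = 14; σ²_H = ((23−9)/6)² = 5.444
te_I = (1 + 4·2 + 15)/6 = 24/6 = 4; σ²_I = ((15−1)/6)² = 5.444
te_J = (4 + 4·6 + 8)/6 = 36/6 = 6; σ²_J = ((8−4)/6)² = 0.444

Forward pass:
ES_A = 0; EF_A = 3
ES_B = 0; EF_B = 13
ES_C = 0; EF_C = 4
ES_D = 13; EF_D = 13+7 = 20
ES_E = 13; EF_E = 13+5 = 18
ES_F = 13; EF_F = 13+3 = 16
ES_G = 16; EF_G = 16+15 = 31
ES_H = max(EF_B=13, EF_F=16) = 16; EF_H = 16+14 = 30
ES_I = max(EF_D=20, EF_E=18) = 20; EF_I = 20+4 = 24
ES_J = max(EF_A=3, EF_C=4, EF_G=31, EF_H=30, EF_I=24) = 31; EF_J = 31+6 = 37
Expected project duration μ = 37 weeks. Critical path: B → F → G → J.

Variances on critical path: σ²_B=4.000, σ²_F=0.444, σ²_G=2.778, σ²_J=0.444.
Largest is σ²_B = 4.000.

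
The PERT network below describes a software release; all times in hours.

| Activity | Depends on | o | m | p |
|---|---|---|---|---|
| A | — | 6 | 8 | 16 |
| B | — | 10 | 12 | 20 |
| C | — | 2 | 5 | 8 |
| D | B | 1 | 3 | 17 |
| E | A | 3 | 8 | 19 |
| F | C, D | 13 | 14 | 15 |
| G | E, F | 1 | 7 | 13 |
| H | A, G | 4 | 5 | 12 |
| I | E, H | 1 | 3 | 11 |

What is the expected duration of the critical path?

49 hours

te_A = (6 + 4·8 + 16)/6 = 54/6 = 9
te_B = (10 + 4·12 + 20)/6 = 78/6 = 13
te_C = (2 + 4·5 + 8)/6 = 30/6 = 5
te_D = (1 + 4·3 + 17)/6 = 30/6 = 5
te_E = (3 + 4·8 + 19)/6 = 54/6 = 9
te_F = (13 + 4·14 + 15)/6 = 84/6 = 14
te_G = (1 + 4·7 + 13)/6 = 42/6 = 7
te_H = (4 + 4·5 + 12)/6 = 36/6 = 6
te_I = (1 + 4·3 + 11)/6 = 24/6 = 4

Forward pass:
ES_A = 0; EF_A = 9
ES_B = 0; EF_B = 13
ES_C = 0; EF_C = 5
ES_D = 13; EF_D = 13+5 = 18
ES_E = 9; EF_E = 9+9 = 18
ES_F = max(EF_C=5, EF_D=18) = 18; EF_F = 18+14 = 32
ES_G = max(EF_E=18, EF_F=32) = 32; EF_G = 32+7 = 39
ES_H = max(EF_A=9, EF_G=39) = 39; EF_H = 39+6 = 45
ES_I = max(EF_E=18, EF_H=45) = 45; EF_I = 45+4 = 49
Expected project duration μ = 49 hours. Critical path: B → D → F → G → H → I.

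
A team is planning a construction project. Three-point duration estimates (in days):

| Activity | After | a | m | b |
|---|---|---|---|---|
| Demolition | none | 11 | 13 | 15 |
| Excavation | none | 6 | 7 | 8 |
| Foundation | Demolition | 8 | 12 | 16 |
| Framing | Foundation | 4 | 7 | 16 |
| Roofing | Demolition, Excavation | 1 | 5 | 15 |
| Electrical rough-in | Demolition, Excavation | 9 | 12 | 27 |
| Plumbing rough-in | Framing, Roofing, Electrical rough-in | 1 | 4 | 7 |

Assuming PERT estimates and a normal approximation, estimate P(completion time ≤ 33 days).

0.068

te_Demolition = (11 + 4·13 + 15)/6 = 78/6 = 13; σ²_Demolition = ((15−11)/6)² = 0.444
te_Excavation = (6 + 4·7 + 8)/6 = 42/6 = 7; σ²_Excavation = ((8−6)/6)² = 0.111
te_Foundation = (8 + 4·12 + 16)/6 = 72/6 = 12; σ²_Foundation = ((16−8)/6)² = 1.778
te_Framing = (4 + 4·7 + 16)/6 = 48/6 = 8; σ²_Framing = ((16−4)/6)² = 4.000
te_Roofing = (1 + 4·5 + 15)/6 = 36/6 = 6; σ²_Roofing = ((15−1)/6)² = 5.444
te_Electrical rough-in = (9 + 4·12 + 27)/6 = 84/6 = 14; σ²_Electrical rough-in = ((27−9)/6)² = 9.000
te_Plumbing rough-in = (1 + 4·4 + 7)/6 = 24/6 = 4; σ²_Plumbing rough-in = ((7−1)/6)² = 1.000

Forward pass:
ES_Demolition = 0; EF_Demolition = 13
ES_Excavation = 0; EF_Excavation = 7
ES_Foundation = 13; EF_Foundation = 13+12 = 25
ES_Framing = 25; EF_Framing = 25+8 = 33
ES_Roofing = max(EF_Demolition=13, EF_Excavation=7) = 13; EF_Roofing = 13+6 = 19
ES_Electrical rough-in = max(EF_Demolition=13, EF_Excavation=7) = 13; EF_Electrical rough-in = 13+14 = 27
ES_Plumbing rough-in = max(EF_Framing=33, EF_Roofing=19, EF_Electrical rough-in=27) = 33; EF_Plumbing rough-in = 33+4 = 37
Expected project duration μ = 37 days. Critical path: Demolition → Foundation → Framing → Plumbing rough-in.

Variance along critical path = 0.444 + 1.778 + 4.000 + 1.000 = 7.222; σ = √7.222 = 2.687 days.
Z = (33 − 37) / 2.687 = -1.488
P(T ≤ 33) = Φ(-1.488) ≈ 0.068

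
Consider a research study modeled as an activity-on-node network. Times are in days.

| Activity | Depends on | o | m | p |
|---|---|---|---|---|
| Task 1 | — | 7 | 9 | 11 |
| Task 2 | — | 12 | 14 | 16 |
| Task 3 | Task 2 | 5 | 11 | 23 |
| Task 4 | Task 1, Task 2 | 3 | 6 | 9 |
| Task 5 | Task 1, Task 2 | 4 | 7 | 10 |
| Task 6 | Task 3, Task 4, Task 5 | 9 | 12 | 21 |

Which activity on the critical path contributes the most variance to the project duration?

Task 3

te_Task 1 = (7 + 4·9 + 11)/6 = 54/6 = 9; σ²_Task 1 = ((11−7)/6)² = 0.444
te_Task 2 = (12 + 4·14 + 16)/6 = 84/6 = 14; σ²_Task 2 = ((16−12)/6)² = 0.444
te_Task 3 = (5 + 4·11 + 23)/6 = 72/6 = 12; σ²_Task 3 = ((23−5)/6)² = 9.000
te_Task 4 = (3 + 4·6 + 9)/6 = 36/6 = 6; σ²_Task 4 = ((9−3)/6)² = 1.000
te_Task 5 = (4 + 4·7 + 10)/6 = 42/6 = 7; σ²_Task 5 = ((10−4)/6)² = 1.000
te_Task 6 = (9 + 4·12 + 21)/6 = 78/6 = 13; σ²_Task 6 = ((21−9)/6)² = 4.000

Forward pass:
ES_Task 1 = 0; EF_Task 1 = 9
ES_Task 2 = 0; EF_Task 2 = 14
ES_Task 3 = 14; EF_Task 3 = 14+12 = 26
ES_Task 4 = max(EF_Task 1=9, EF_Task 2=14) = 14; EF_Task 4 = 14+6 = 20
ES_Task 5 = max(EF_Task 1=9, EF_Task 2=14) = 14; EF_Task 5 = 14+7 = 21
ES_Task 6 = max(EF_Task 3=26, EF_Task 4=20, EF_Task 5=21) = 26; EF_Task 6 = 26+13 = 39
Expected project duration μ = 39 days. Critical path: Task 2 → Task 3 → Task 6.

Variances on critical path: σ²_Task 2=0.444, σ²_Task 3=9.000, σ²_Task 6=4.000.
Largest is σ²_Task 3 = 9.000.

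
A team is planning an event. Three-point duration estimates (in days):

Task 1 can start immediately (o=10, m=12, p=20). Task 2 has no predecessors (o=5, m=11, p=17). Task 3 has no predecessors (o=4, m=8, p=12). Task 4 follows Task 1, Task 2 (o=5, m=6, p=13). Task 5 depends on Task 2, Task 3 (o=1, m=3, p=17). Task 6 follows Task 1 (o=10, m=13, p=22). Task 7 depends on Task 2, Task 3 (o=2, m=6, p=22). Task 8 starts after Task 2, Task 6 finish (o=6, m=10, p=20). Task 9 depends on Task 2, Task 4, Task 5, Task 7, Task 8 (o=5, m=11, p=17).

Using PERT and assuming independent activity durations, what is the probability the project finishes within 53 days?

te_Task 1 = (10 + 4·12 + 20)/6 = 78/6 = 13; σ²_Task 1 = ((20−10)/6)² = 2.778
te_Task 2 = (5 + 4·11 + 17)/6 = 66/6 = 11; σ²_Task 2 = ((17−5)/6)² = 4.000
te_Task 3 = (4 + 4·8 + 12)/6 = 48/6 = 8; σ²_Task 3 = ((12−4)/6)² = 1.778
te_Task 4 = (5 + 4·6 + 13)/6 = 42/6 = 7; σ²_Task 4 = ((13−5)/6)² = 1.778
te_Task 5 = (1 + 4·3 + 17)/6 = 30/6 = 5; σ²_Task 5 = ((17−1)/6)² = 7.111
te_Task 6 = (10 + 4·13 + 22)/6 = 84/6 = 14; σ²_Task 6 = ((22−10)/6)² = 4.000
te_Task 7 = (2 + 4·6 + 22)/6 = 48/6 = 8; σ²_Task 7 = ((22−2)/6)² = 11.111
te_Task 8 = (6 + 4·10 + 20)/6 = 66/6 = 11; σ²_Task 8 = ((20−6)/6)² = 5.444
te_Task 9 = (5 + 4·11 + 17)/6 = 66/6 = 11; σ²_Task 9 = ((17−5)/6)² = 4.000

Forward pass:
ES_Task 1 = 0; EF_Task 1 = 13
ES_Task 2 = 0; EF_Task 2 = 11
ES_Task 3 = 0; EF_Task 3 = 8
ES_Task 4 = max(EF_Task 1=13, EF_Task 2=11) = 13; EF_Task 4 = 13+7 = 20
ES_Task 5 = max(EF_Task 2=11, EF_Task 3=8) = 11; EF_Task 5 = 11+5 = 16
ES_Task 6 = 13; EF_Task 6 = 13+14 = 27
ES_Task 7 = max(EF_Task 2=11, EF_Task 3=8) = 11; EF_Task 7 = 11+8 = 19
ES_Task 8 = max(EF_Task 2=11, EF_Task 6=27) = 27; EF_Task 8 = 27+11 = 38
ES_Task 9 = max(EF_Task 2=11, EF_Task 4=20, EF_Task 5=16, EF_Task 7=19, EF_Task 8=38) = 38; EF_Task 9 = 38+11 = 49
Expected project duration μ = 49 days. Critical path: Task 1 → Task 6 → Task 8 → Task 9.

Variance along critical path = 2.778 + 4.000 + 5.444 + 4.000 = 16.222; σ = √16.222 = 4.028 days.
Z = (53 − 49) / 4.028 = 0.993
P(T ≤ 53) = Φ(0.993) ≈ 0.840

0.840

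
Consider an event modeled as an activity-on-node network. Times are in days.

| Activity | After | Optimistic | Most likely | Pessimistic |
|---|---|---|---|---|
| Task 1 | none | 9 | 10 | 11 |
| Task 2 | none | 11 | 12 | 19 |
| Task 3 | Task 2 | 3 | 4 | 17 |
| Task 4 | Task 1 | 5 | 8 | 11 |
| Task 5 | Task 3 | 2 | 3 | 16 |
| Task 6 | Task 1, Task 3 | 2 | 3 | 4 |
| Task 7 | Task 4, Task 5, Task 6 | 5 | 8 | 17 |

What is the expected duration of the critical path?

33 days

te_Task 1 = (9 + 4·10 + 11)/6 = 60/6 = 10
te_Task 2 = (11 + 4·12 + 19)/6 = 78/6 = 13
te_Task 3 = (3 + 4·4 + 17)/6 = 36/6 = 6
te_Task 4 = (5 + 4·8 + 11)/6 = 48/6 = 8
te_Task 5 = (2 + 4·3 + 16)/6 = 30/6 = 5
te_Task 6 = (2 + 4·3 + 4)/6 = 18/6 = 3
te_Task 7 = (5 + 4·8 + 17)/6 = 54/6 = 9

Forward pass:
ES_Task 1 = 0; EF_Task 1 = 10
ES_Task 2 = 0; EF_Task 2 = 13
ES_Task 3 = 13; EF_Task 3 = 13+6 = 19
ES_Task 4 = 10; EF_Task 4 = 10+8 = 18
ES_Task 5 = 19; EF_Task 5 = 19+5 = 24
ES_Task 6 = max(EF_Task 1=10, EF_Task 3=19) = 19; EF_Task 6 = 19+3 = 22
ES_Task 7 = max(EF_Task 4=18, EF_Task 5=24, EF_Task 6=22) = 24; EF_Task 7 = 24+9 = 33
Expected project duration μ = 33 days. Critical path: Task 2 → Task 3 → Task 5 → Task 7.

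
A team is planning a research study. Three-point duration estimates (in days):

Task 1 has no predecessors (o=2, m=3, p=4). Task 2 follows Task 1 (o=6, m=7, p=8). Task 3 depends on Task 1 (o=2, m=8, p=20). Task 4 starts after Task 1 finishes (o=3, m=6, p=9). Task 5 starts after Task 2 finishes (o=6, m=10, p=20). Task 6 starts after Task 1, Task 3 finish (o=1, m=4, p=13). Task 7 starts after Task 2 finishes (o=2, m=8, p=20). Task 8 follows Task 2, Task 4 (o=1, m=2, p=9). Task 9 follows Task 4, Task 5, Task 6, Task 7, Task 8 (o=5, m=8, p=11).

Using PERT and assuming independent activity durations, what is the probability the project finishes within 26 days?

te_Task 1 = (2 + 4·3 + 4)/6 = 18/6 = 3; σ²_Task 1 = ((4−2)/6)² = 0.111
te_Task 2 = (6 + 4·7 + 8)/6 = 42/6 = 7; σ²_Task 2 = ((8−6)/6)² = 0.111
te_Task 3 = (2 + 4·8 + 20)/6 = 54/6 = 9; σ²_Task 3 = ((20−2)/6)² = 9.000
te_Task 4 = (3 + 4·6 + 9)/6 = 36/6 = 6; σ²_Task 4 = ((9−3)/6)² = 1.000
te_Task 5 = (6 + 4·10 + 20)/6 = 66/6 = 11; σ²_Task 5 = ((20−6)/6)² = 5.444
te_Task 6 = (1 + 4·4 + 13)/6 = 30/6 = 5; σ²_Task 6 = ((13−1)/6)² = 4.000
te_Task 7 = (2 + 4·8 + 20)/6 = 54/6 = 9; σ²_Task 7 = ((20−2)/6)² = 9.000
te_Task 8 = (1 + 4·2 + 9)/6 = 18/6 = 3; σ²_Task 8 = ((9−1)/6)² = 1.778
te_Task 9 = (5 + 4·8 + 11)/6 = 48/6 = 8; σ²_Task 9 = ((11−5)/6)² = 1.000

Forward pass:
ES_Task 1 = 0; EF_Task 1 = 3
ES_Task 2 = 3; EF_Task 2 = 3+7 = 10
ES_Task 3 = 3; EF_Task 3 = 3+9 = 12
ES_Task 4 = 3; EF_Task 4 = 3+6 = 9
ES_Task 5 = 10; EF_Task 5 = 10+11 = 21
ES_Task 6 = max(EF_Task 1=3, EF_Task 3=12) = 12; EF_Task 6 = 12+5 = 17
ES_Task 7 = 10; EF_Task 7 = 10+9 = 19
ES_Task 8 = max(EF_Task 2=10, EF_Task 4=9) = 10; EF_Task 8 = 10+3 = 13
ES_Task 9 = max(EF_Task 4=9, EF_Task 5=21, EF_Task 6=17, EF_Task 7=19, EF_Task 8=13) = 21; EF_Task 9 = 21+8 = 29
Expected project duration μ = 29 days. Critical path: Task 1 → Task 2 → Task 5 → Task 9.

Variance along critical path = 0.111 + 0.111 + 5.444 + 1.000 = 6.667; σ = √6.667 = 2.582 days.
Z = (26 − 29) / 2.582 = -1.162
P(T ≤ 26) = Φ(-1.162) ≈ 0.123

0.123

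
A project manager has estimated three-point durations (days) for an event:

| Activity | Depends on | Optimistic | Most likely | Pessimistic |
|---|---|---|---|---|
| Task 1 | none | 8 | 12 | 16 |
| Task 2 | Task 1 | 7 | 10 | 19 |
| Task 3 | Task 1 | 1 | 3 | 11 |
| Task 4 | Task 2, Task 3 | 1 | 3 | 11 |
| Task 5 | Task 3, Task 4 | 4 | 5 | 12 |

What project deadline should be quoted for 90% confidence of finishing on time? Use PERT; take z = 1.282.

te_Task 1 = (8 + 4·12 + 16)/6 = 72/6 = 12; σ²_Task 1 = ((16−8)/6)² = 1.778
te_Task 2 = (7 + 4·10 + 19)/6 = 66/6 = 11; σ²_Task 2 = ((19−7)/6)² = 4.000
te_Task 3 = (1 + 4·3 + 11)/6 = 24/6 = 4; σ²_Task 3 = ((11−1)/6)² = 2.778
te_Task 4 = (1 + 4·3 + 11)/6 = 24/6 = 4; σ²_Task 4 = ((11−1)/6)² = 2.778
te_Task 5 = (4 + 4·5 + 12)/6 = 36/6 = 6; σ²_Task 5 = ((12−4)/6)² = 1.778

Forward pass:
ES_Task 1 = 0; EF_Task 1 = 12
ES_Task 2 = 12; EF_Task 2 = 12+11 = 23
ES_Task 3 = 12; EF_Task 3 = 12+4 = 16
ES_Task 4 = max(EF_Task 2=23, EF_Task 3=16) = 23; EF_Task 4 = 23+4 = 27
ES_Task 5 = max(EF_Task 3=16, EF_Task 4=27) = 27; EF_Task 5 = 27+6 = 33
Expected project duration μ = 33 days. Critical path: Task 1 → Task 2 → Task 4 → Task 5.

Variance along critical path = 1.778 + 4.000 + 2.778 + 1.778 = 10.333; σ = 3.215 days.
D = μ + z·σ = 33 + 1.282·3.215 = 37.1 days

37.1 days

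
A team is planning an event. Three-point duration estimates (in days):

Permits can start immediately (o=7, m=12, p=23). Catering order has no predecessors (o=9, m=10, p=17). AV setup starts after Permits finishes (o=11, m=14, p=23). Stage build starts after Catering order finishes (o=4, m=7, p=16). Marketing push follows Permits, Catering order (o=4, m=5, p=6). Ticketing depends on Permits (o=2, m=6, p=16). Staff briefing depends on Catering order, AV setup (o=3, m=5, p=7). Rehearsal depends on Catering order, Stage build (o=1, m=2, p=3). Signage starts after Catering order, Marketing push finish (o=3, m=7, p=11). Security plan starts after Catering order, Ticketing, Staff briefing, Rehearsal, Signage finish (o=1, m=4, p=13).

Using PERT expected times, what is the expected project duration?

te_Permits = (7 + 4·12 + 23)/6 = 78/6 = 13
te_Catering order = (9 + 4·10 + 17)/6 = 66/6 = 11
te_AV setup = (11 + 4·14 + 23)/6 = 90/6 = 15
te_Stage build = (4 + 4·7 + 16)/6 = 48/6 = 8
te_Marketing push = (4 + 4·5 + 6)/6 = 30/6 = 5
te_Ticketing = (2 + 4·6 + 16)/6 = 42/6 = 7
te_Staff briefing = (3 + 4·5 + 7)/6 = 30/6 = 5
te_Rehearsal = (1 + 4·2 + 3)/6 = 12/6 = 2
te_Signage = (3 + 4·7 + 11)/6 = 42/6 = 7
te_Security plan = (1 + 4·4 + 13)/6 = 30/6 = 5

Forward pass:
ES_Permits = 0; EF_Permits = 13
ES_Catering order = 0; EF_Catering order = 11
ES_AV setup = 13; EF_AV setup = 13+15 = 28
ES_Stage build = 11; EF_Stage build = 11+8 = 19
ES_Marketing push = max(EF_Permits=13, EF_Catering order=11) = 13; EF_Marketing push = 13+5 = 18
ES_Ticketing = 13; EF_Ticketing = 13+7 = 20
ES_Staff briefing = max(EF_Catering order=11, EF_AV setup=28) = 28; EF_Staff briefing = 28+5 = 33
ES_Rehearsal = max(EF_Catering order=11, EF_Stage build=19) = 19; EF_Rehearsal = 19+2 = 21
ES_Signage = max(EF_Catering order=11, EF_Marketing push=18) = 18; EF_Signage = 18+7 = 25
ES_Security plan = max(EF_Catering order=11, EF_Ticketing=20, EF_Staff briefing=33, EF_Rehearsal=21, EF_Signage=25) = 33; EF_Security plan = 33+5 = 38
Expected project duration μ = 38 days. Critical path: Permits → AV setup → Staff briefing → Security plan.

38 days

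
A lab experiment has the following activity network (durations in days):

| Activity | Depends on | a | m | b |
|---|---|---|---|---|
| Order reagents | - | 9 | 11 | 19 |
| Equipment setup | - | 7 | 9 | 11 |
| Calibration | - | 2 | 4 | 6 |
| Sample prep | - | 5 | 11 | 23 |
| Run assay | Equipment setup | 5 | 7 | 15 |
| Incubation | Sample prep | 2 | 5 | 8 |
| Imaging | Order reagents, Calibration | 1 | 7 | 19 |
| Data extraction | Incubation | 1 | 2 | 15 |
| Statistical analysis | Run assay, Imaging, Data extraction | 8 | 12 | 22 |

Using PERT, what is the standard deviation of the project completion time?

te_Order reagents = (9 + 4·11 + 19)/6 = 72/6 = 12; σ²_Order reagents = ((19−9)/6)² = 2.778
te_Equipment setup = (7 + 4·9 + 11)/6 = 54/6 = 9; σ²_Equipment setup = ((11−7)/6)² = 0.444
te_Calibration = (2 + 4·4 + 6)/6 = 24/6 = 4; σ²_Calibration = ((6−2)/6)² = 0.444
te_Sample prep = (5 + 4·11 + 23)/6 = 72/6 = 12; σ²_Sample prep = ((23−5)/6)² = 9.000
te_Run assay = (5 + 4·7 + 15)/6 = 48/6 = 8; σ²_Run assay = ((15−5)/6)² = 2.778
te_Incubation = (2 + 4·5 + 8)/6 = 30/6 = 5; σ²_Incubation = ((8−2)/6)² = 1.000
te_Imaging = (1 + 4·7 + 19)/6 = 48/6 = 8; σ²_Imaging = ((19−1)/6)² = 9.000
te_Data extraction = (1 + 4·2 + 15)/6 = 24/6 = 4; σ²_Data extraction = ((15−1)/6)² = 5.444
te_Statistical analysis = (8 + 4·12 + 22)/6 = 78/6 = 13; σ²_Statistical analysis = ((22−8)/6)² = 5.444

Forward pass:
ES_Order reagents = 0; EF_Order reagents = 12
ES_Equipment setup = 0; EF_Equipment setup = 9
ES_Calibration = 0; EF_Calibration = 4
ES_Sample prep = 0; EF_Sample prep = 12
ES_Run assay = 9; EF_Run assay = 9+8 = 17
ES_Incubation = 12; EF_Incubation = 12+5 = 17
ES_Imaging = max(EF_Order reagents=12, EF_Calibration=4) = 12; EF_Imaging = 12+8 = 20
ES_Data extraction = 17; EF_Data extraction = 17+4 = 21
ES_Statistical analysis = max(EF_Run assay=17, EF_Imaging=20, EF_Data extraction=21) = 21; EF_Statistical analysis = 21+13 = 34
Expected project duration μ = 34 days. Critical path: Sample prep → Incubation → Data extraction → Statistical analysis.

Variance along critical path = 9.000 + 1.000 + 5.444 + 5.444 = 20.889
σ = √20.889 = 4.570 days

4.57 days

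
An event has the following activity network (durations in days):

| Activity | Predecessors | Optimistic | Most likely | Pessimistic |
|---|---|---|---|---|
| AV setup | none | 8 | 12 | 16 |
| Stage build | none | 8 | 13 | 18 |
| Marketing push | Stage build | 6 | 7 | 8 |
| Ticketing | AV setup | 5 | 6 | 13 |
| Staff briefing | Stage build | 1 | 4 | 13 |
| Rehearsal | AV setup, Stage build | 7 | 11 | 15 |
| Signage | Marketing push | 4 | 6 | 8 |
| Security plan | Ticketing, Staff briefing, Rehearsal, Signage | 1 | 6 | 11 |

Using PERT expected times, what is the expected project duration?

te_AV setup = (8 + 4·12 + 16)/6 = 72/6 = 12
te_Stage build = (8 + 4·13 + 18)/6 = 78/6 = 13
te_Marketing push = (6 + 4·7 + 8)/6 = 42/6 = 7
te_Ticketing = (5 + 4·6 + 13)/6 = 42/6 = 7
te_Staff briefing = (1 + 4·4 + 13)/6 = 30/6 = 5
te_Rehearsal = (7 + 4·11 + 15)/6 = 66/6 = 11
te_Signage = (4 + 4·6 + 8)/6 = 36/6 = 6
te_Security plan = (1 + 4·6 + 11)/6 = 36/6 = 6

Forward pass:
ES_AV setup = 0; EF_AV setup = 12
ES_Stage build = 0; EF_Stage build = 13
ES_Marketing push = 13; EF_Marketing push = 13+7 = 20
ES_Ticketing = 12; EF_Ticketing = 12+7 = 19
ES_Staff briefing = 13; EF_Staff briefing = 13+5 = 18
ES_Rehearsal = max(EF_AV setup=12, EF_Stage build=13) = 13; EF_Rehearsal = 13+11 = 24
ES_Signage = 20; EF_Signage = 20+6 = 26
ES_Security plan = max(EF_Ticketing=19, EF_Staff briefing=18, EF_Rehearsal=24, EF_Signage=26) = 26; EF_Security plan = 26+6 = 32
Expected project duration μ = 32 days. Critical path: Stage build → Marketing push → Signage → Security plan.

32 days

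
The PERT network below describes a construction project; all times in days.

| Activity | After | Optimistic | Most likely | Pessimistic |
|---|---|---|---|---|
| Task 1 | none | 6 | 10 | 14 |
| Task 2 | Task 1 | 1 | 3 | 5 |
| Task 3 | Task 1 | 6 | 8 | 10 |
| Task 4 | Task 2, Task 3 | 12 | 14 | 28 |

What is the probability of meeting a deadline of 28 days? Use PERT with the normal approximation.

te_Task 1 = (6 + 4·10 + 14)/6 = 60/6 = 10; σ²_Task 1 = ((14−6)/6)² = 1.778
te_Task 2 = (1 + 4·3 + 5)/6 = 18/6 = 3; σ²_Task 2 = ((5−1)/6)² = 0.444
te_Task 3 = (6 + 4·8 + 10)/6 = 48/6 = 8; σ²_Task 3 = ((10−6)/6)² = 0.444
te_Task 4 = (12 + 4·14 + 28)/6 = 96/6 = 16; σ²_Task 4 = ((28−12)/6)² = 7.111

Forward pass:
ES_Task 1 = 0; EF_Task 1 = 10
ES_Task 2 = 10; EF_Task 2 = 10+3 = 13
ES_Task 3 = 10; EF_Task 3 = 10+8 = 18
ES_Task 4 = max(EF_Task 2=13, EF_Task 3=18) = 18; EF_Task 4 = 18+16 = 34
Expected project duration μ = 34 days. Critical path: Task 1 → Task 3 → Task 4.

Variance along critical path = 1.778 + 0.444 + 7.111 = 9.333; σ = √9.333 = 3.055 days.
Z = (28 − 34) / 3.055 = -1.964
P(T ≤ 28) = Φ(-1.964) ≈ 0.025

0.025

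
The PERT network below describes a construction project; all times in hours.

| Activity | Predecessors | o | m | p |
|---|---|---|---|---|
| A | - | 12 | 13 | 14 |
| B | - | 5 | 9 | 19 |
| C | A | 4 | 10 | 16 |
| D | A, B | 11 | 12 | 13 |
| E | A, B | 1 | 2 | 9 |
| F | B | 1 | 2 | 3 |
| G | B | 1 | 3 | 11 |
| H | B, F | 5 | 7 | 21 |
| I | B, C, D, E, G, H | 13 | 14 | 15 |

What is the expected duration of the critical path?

te_A = (12 + 4·13 + 14)/6 = 78/6 = 13
te_B = (5 + 4·9 + 19)/6 = 60/6 = 10
te_C = (4 + 4·10 + 16)/6 = 60/6 = 10
te_D = (11 + 4·12 + 13)/6 = 72/6 = 12
te_E = (1 + 4·2 + 9)/6 = 18/6 = 3
te_F = (1 + 4·2 + 3)/6 = 12/6 = 2
te_G = (1 + 4·3 + 11)/6 = 24/6 = 4
te_H = (5 + 4·7 + 21)/6 = 54/6 = 9
te_I = (13 + 4·14 + 15)/6 = 84/6 = 14

Forward pass:
ES_A = 0; EF_A = 13
ES_B = 0; EF_B = 10
ES_C = 13; EF_C = 13+10 = 23
ES_D = max(EF_A=13, EF_B=10) = 13; EF_D = 13+12 = 25
ES_E = max(EF_A=13, EF_B=10) = 13; EF_E = 13+3 = 16
ES_F = 10; EF_F = 10+2 = 12
ES_G = 10; EF_G = 10+4 = 14
ES_H = max(EF_B=10, EF_F=12) = 12; EF_H = 12+9 = 21
ES_I = max(EF_B=10, EF_C=23, EF_D=25, EF_E=16, EF_G=14, EF_H=21) = 25; EF_I = 25+14 = 39
Expected project duration μ = 39 hours. Critical path: A → D → I.

39 hours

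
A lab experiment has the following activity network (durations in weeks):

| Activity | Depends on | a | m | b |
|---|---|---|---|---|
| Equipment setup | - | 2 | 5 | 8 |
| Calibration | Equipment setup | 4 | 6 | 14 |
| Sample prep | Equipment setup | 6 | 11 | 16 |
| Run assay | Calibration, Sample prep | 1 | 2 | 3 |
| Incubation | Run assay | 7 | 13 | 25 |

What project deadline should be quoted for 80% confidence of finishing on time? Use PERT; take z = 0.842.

te_Equipment setup = (2 + 4·5 + 8)/6 = 30/6 = 5; σ²_Equipment setup = ((8−2)/6)² = 1.000
te_Calibration = (4 + 4·6 + 14)/6 = 42/6 = 7; σ²_Calibration = ((14−4)/6)² = 2.778
te_Sample prep = (6 + 4·11 + 16)/6 = 66/6 = 11; σ²_Sample prep = ((16−6)/6)² = 2.778
te_Run assay = (1 + 4·2 + 3)/6 = 12/6 = 2; σ²_Run assay = ((3−1)/6)² = 0.111
te_Incubation = (7 + 4·13 + 25)/6 = 84/6 = 14; σ²_Incubation = ((25−7)/6)² = 9.000

Forward pass:
ES_Equipment setup = 0; EF_Equipment setup = 5
ES_Calibration = 5; EF_Calibration = 5+7 = 12
ES_Sample prep = 5; EF_Sample prep = 5+11 = 16
ES_Run assay = max(EF_Calibration=12, EF_Sample prep=16) = 16; EF_Run assay = 16+2 = 18
ES_Incubation = 18; EF_Incubation = 18+14 = 32
Expected project duration μ = 32 weeks. Critical path: Equipment setup → Sample prep → Run assay → Incubation.

Variance along critical path = 1.000 + 2.778 + 0.111 + 9.000 = 12.889; σ = 3.590 weeks.
D = μ + z·σ = 32 + 0.842·3.590 = 35.0 weeks

35.0 weeks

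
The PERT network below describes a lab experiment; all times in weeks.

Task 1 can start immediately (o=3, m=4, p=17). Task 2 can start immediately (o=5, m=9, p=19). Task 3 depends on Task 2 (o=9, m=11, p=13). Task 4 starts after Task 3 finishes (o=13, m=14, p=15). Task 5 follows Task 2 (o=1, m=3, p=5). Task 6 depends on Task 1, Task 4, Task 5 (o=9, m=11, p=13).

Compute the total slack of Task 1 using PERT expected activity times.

te_Task 1 = (3 + 4·4 + 17)/6 = 36/6 = 6
te_Task 2 = (5 + 4·9 + 19)/6 = 60/6 = 10
te_Task 3 = (9 + 4·11 + 13)/6 = 66/6 = 11
te_Task 4 = (13 + 4·14 + 15)/6 = 84/6 = 14
te_Task 5 = (1 + 4·3 + 5)/6 = 18/6 = 3
te_Task 6 = (9 + 4·11 + 13)/6 = 66/6 = 11

Forward pass:
ES_Task 1 = 0; EF_Task 1 = 6
ES_Task 2 = 0; EF_Task 2 = 10
ES_Task 3 = 10; EF_Task 3 = 10+11 = 21
ES_Task 4 = 21; EF_Task 4 = 21+14 = 35
ES_Task 5 = 10; EF_Task 5 = 10+3 = 13
ES_Task 6 = max(EF_Task 1=6, EF_Task 4=35, EF_Task 5=13) = 35; EF_Task 6 = 35+11 = 46
Expected project duration μ = 46 weeks. Critical path: Task 2 → Task 3 → Task 4 → Task 6.

Backward pass:
LF_Task 6 = 46; LS_Task 6 = 46−11 = 35
LF_Task 5 = LS_Task 6 = 35; LS_Task 5 = 35−3 = 32
LF_Task 4 = LS_Task 6 = 35; LS_Task 4 = 35−14 = 21
LF_Task 3 = LS_Task 4 = 21; LS_Task 3 = 21−11 = 10
LF_Task 2 = min(LS_Task 3=10, LS_Task 5=32) = 10; LS_Task 2 = 10−10 = 0
LF_Task 1 = LS_Task 6 = 35; LS_Task 1 = 35−6 = 29
Slack_Task 1 = LS_Task 1 − ES_Task 1 = 29 − 0 = 29

29 weeks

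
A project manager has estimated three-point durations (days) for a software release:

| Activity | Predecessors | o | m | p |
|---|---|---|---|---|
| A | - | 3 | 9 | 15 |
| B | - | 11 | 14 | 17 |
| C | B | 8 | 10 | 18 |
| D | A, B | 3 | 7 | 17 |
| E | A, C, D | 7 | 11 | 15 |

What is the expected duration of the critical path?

36 days

te_A = (3 + 4·9 + 15)/6 = 54/6 = 9
te_B = (11 + 4·14 + 17)/6 = 84/6 = 14
te_C = (8 + 4·10 + 18)/6 = 66/6 = 11
te_D = (3 + 4·7 + 17)/6 = 48/6 = 8
te_E = (7 + 4·11 + 15)/6 = 66/6 = 11

Forward pass:
ES_A = 0; EF_A = 9
ES_B = 0; EF_B = 14
ES_C = 14; EF_C = 14+11 = 25
ES_D = max(EF_A=9, EF_B=14) = 14; EF_D = 14+8 = 22
ES_E = max(EF_A=9, EF_C=25, EF_D=22) = 25; EF_E = 25+11 = 36
Expected project duration μ = 36 days. Critical path: B → C → E.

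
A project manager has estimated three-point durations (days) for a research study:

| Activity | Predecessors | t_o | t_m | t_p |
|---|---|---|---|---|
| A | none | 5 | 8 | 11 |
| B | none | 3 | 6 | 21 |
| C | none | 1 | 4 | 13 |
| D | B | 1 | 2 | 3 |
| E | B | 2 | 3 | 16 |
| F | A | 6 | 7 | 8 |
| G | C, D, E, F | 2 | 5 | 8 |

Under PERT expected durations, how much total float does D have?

5 days

te_A = (5 + 4·8 + 11)/6 = 48/6 = 8
te_B = (3 + 4·6 + 21)/6 = 48/6 = 8
te_C = (1 + 4·4 + 13)/6 = 30/6 = 5
te_D = (1 + 4·2 + 3)/6 = 12/6 = 2
te_E = (2 + 4·3 + 16)/6 = 30/6 = 5
te_F = (6 + 4·7 + 8)/6 = 42/6 = 7
te_G = (2 + 4·5 + 8)/6 = 30/6 = 5

Forward pass:
ES_A = 0; EF_A = 8
ES_B = 0; EF_B = 8
ES_C = 0; EF_C = 5
ES_D = 8; EF_D = 8+2 = 10
ES_E = 8; EF_E = 8+5 = 13
ES_F = 8; EF_F = 8+7 = 15
ES_G = max(EF_C=5, EF_D=10, EF_E=13, EF_F=15) = 15; EF_G = 15+5 = 20
Expected project duration μ = 20 days. Critical path: A → F → G.

Backward pass:
LF_G = 20; LS_G = 20−5 = 15
LF_F = LS_G = 15; LS_F = 15−7 = 8
LF_E = LS_G = 15; LS_E = 15−5 = 10
LF_D = LS_G = 15; LS_D = 15−2 = 13
LF_C = LS_G = 15; LS_C = 15−5 = 10
LF_B = min(LS_D=13, LS_E=10) = 10; LS_B = 10−8 = 2
LF_A = LS_F = 8; LS_A = 8−8 = 0
Slack_D = LS_D − ES_D = 13 − 8 = 5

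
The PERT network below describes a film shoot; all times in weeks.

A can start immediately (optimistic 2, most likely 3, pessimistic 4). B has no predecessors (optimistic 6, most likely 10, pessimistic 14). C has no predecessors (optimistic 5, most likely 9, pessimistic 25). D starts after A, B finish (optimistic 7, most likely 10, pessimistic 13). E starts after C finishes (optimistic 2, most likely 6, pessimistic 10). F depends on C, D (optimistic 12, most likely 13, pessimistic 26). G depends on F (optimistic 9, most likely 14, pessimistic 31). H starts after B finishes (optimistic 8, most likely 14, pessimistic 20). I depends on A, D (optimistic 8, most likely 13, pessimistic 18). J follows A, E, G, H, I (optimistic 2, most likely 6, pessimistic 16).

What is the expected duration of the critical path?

te_A = (2 + 4·3 + 4)/6 = 18/6 = 3
te_B = (6 + 4·10 + 14)/6 = 60/6 = 10
te_C = (5 + 4·9 + 25)/6 = 66/6 = 11
te_D = (7 + 4·10 + 13)/6 = 60/6 = 10
te_E = (2 + 4·6 + 10)/6 = 36/6 = 6
te_F = (12 + 4·13 + 26)/6 = 90/6 = 15
te_G = (9 + 4·14 + 31)/6 = 96/6 = 16
te_H = (8 + 4·14 + 20)/6 = 84/6 = 14
te_I = (8 + 4·13 + 18)/6 = 78/6 = 13
te_J = (2 + 4·6 + 16)/6 = 42/6 = 7

Forward pass:
ES_A = 0; EF_A = 3
ES_B = 0; EF_B = 10
ES_C = 0; EF_C = 11
ES_D = max(EF_A=3, EF_B=10) = 10; EF_D = 10+10 = 20
ES_E = 11; EF_E = 11+6 = 17
ES_F = max(EF_C=11, EF_D=20) = 20; EF_F = 20+15 = 35
ES_G = 35; EF_G = 35+16 = 51
ES_H = 10; EF_H = 10+14 = 24
ES_I = max(EF_A=3, EF_D=20) = 20; EF_I = 20+13 = 33
ES_J = max(EF_A=3, EF_E=17, EF_G=51, EF_H=24, EF_I=33) = 51; EF_J = 51+7 = 58
Expected project duration μ = 58 weeks. Critical path: B → D → F → G → J.

58 weeks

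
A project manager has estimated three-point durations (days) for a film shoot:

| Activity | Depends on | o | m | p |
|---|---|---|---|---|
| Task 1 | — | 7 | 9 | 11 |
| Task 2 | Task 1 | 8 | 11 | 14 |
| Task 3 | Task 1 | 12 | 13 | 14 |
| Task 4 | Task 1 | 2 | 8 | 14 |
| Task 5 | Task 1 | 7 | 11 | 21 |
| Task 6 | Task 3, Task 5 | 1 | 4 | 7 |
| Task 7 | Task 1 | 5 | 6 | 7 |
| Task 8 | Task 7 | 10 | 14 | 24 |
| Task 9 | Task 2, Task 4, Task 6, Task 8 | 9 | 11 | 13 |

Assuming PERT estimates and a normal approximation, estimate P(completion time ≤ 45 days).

0.942

te_Task 1 = (7 + 4·9 + 11)/6 = 54/6 = 9; σ²_Task 1 = ((11−7)/6)² = 0.444
te_Task 2 = (8 + 4·11 + 14)/6 = 66/6 = 11; σ²_Task 2 = ((14−8)/6)² = 1.000
te_Task 3 = (12 + 4·13 + 14)/6 = 78/6 = 13; σ²_Task 3 = ((14−12)/6)² = 0.111
te_Task 4 = (2 + 4·8 + 14)/6 = 48/6 = 8; σ²_Task 4 = ((14−2)/6)² = 4.000
te_Task 5 = (7 + 4·11 + 21)/6 = 72/6 = 12; σ²_Task 5 = ((21−7)/6)² = 5.444
te_Task 6 = (1 + 4·4 + 7)/6 = 24/6 = 4; σ²_Task 6 = ((7−1)/6)² = 1.000
te_Task 7 = (5 + 4·6 + 7)/6 = 36/6 = 6; σ²_Task 7 = ((7−5)/6)² = 0.111
te_Task 8 = (10 + 4·14 + 24)/6 = 90/6 = 15; σ²_Task 8 = ((24−10)/6)² = 5.444
te_Task 9 = (9 + 4·11 + 13)/6 = 66/6 = 11; σ²_Task 9 = ((13−9)/6)² = 0.444

Forward pass:
ES_Task 1 = 0; EF_Task 1 = 9
ES_Task 2 = 9; EF_Task 2 = 9+11 = 20
ES_Task 3 = 9; EF_Task 3 = 9+13 = 22
ES_Task 4 = 9; EF_Task 4 = 9+8 = 17
ES_Task 5 = 9; EF_Task 5 = 9+12 = 21
ES_Task 6 = max(EF_Task 3=22, EF_Task 5=21) = 22; EF_Task 6 = 22+4 = 26
ES_Task 7 = 9; EF_Task 7 = 9+6 = 15
ES_Task 8 = 15; EF_Task 8 = 15+15 = 30
ES_Task 9 = max(EF_Task 2=20, EF_Task 4=17, EF_Task 6=26, EF_Task 8=30) = 30; EF_Task 9 = 30+11 = 41
Expected project duration μ = 41 days. Critical path: Task 1 → Task 7 → Task 8 → Task 9.

Variance along critical path = 0.444 + 0.111 + 5.444 + 0.444 = 6.444; σ = √6.444 = 2.539 days.
Z = (45 − 41) / 2.539 = 1.576
P(T ≤ 45) = Φ(1.576) ≈ 0.942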